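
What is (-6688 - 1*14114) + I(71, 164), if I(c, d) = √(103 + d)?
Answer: -20802 + √267 ≈ -20786.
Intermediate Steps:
(-6688 - 1*14114) + I(71, 164) = (-6688 - 1*14114) + √(103 + 164) = (-6688 - 14114) + √267 = -20802 + √267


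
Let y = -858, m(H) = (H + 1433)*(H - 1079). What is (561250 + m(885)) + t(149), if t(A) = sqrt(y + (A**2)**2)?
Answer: 111558 + sqrt(492883543) ≈ 1.3376e+5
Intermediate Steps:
m(H) = (-1079 + H)*(1433 + H) (m(H) = (1433 + H)*(-1079 + H) = (-1079 + H)*(1433 + H))
t(A) = sqrt(-858 + A**4) (t(A) = sqrt(-858 + (A**2)**2) = sqrt(-858 + A**4))
(561250 + m(885)) + t(149) = (561250 + (-1546207 + 885**2 + 354*885)) + sqrt(-858 + 149**4) = (561250 + (-1546207 + 783225 + 313290)) + sqrt(-858 + 492884401) = (561250 - 449692) + sqrt(492883543) = 111558 + sqrt(492883543)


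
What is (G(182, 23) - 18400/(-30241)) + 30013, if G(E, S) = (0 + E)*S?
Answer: 1034230359/30241 ≈ 34200.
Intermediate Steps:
G(E, S) = E*S
(G(182, 23) - 18400/(-30241)) + 30013 = (182*23 - 18400/(-30241)) + 30013 = (4186 - 18400*(-1/30241)) + 30013 = (4186 + 18400/30241) + 30013 = 126607226/30241 + 30013 = 1034230359/30241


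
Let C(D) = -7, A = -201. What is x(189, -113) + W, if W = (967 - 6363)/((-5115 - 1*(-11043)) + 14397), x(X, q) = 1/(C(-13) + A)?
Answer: -1142693/4227600 ≈ -0.27029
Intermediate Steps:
x(X, q) = -1/208 (x(X, q) = 1/(-7 - 201) = 1/(-208) = -1/208)
W = -5396/20325 (W = -5396/((-5115 + 11043) + 14397) = -5396/(5928 + 14397) = -5396/20325 ≈ -0.26549)
x(189, -113) + W = -1/208 - 5396/20325 = -1142693/4227600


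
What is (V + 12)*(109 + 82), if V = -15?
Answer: -573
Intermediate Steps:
(V + 12)*(109 + 82) = (-15 + 12)*(109 + 82) = -3*191 = -573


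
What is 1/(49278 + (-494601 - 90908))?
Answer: -1/536231 ≈ -1.8649e-6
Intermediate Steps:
1/(49278 + (-494601 - 90908)) = 1/(49278 - 585509) = 1/(-536231) = -1/536231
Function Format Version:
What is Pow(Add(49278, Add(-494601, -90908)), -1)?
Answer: Rational(-1, 536231) ≈ -1.8649e-6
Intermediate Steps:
Pow(Add(49278, Add(-494601, -90908)), -1) = Pow(Add(49278, -585509), -1) = Pow(-536231, -1) = Rational(-1, 536231)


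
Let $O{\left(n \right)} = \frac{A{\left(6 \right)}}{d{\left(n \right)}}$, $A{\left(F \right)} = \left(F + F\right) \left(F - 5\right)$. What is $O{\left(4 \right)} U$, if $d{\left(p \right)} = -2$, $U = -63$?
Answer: $378$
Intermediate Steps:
$A{\left(F \right)} = 2 F \left(-5 + F\right)$
$O{\left(n \right)} = -6$ ($O{\left(n \right)} = \frac{2 \cdot 6 \left(-5 + 6\right)}{-2} = 2 \cdot 6 \cdot 1 \left(- \frac{1}{2}\right) = 12 \left(- \frac{1}{2}\right) = -6$)
$O{\left(4 \right)} U = \left(-6\right) \left(-63\right) = 378$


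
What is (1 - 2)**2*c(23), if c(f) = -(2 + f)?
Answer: -25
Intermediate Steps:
c(f) = -2 - f
(1 - 2)**2*c(23) = (1 - 2)**2*(-2 - 1*23) = (-1)**2*(-2 - 23) = 1*(-25) = -25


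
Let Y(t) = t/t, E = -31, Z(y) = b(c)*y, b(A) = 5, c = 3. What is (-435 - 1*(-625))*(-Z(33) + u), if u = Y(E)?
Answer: -31160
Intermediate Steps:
Z(y) = 5*y
Y(t) = 1
u = 1
(-435 - 1*(-625))*(-Z(33) + u) = (-435 - 1*(-625))*(-5*33 + 1) = (-435 + 625)*(-1*165 + 1) = 190*(-165 + 1) = 190*(-164) = -31160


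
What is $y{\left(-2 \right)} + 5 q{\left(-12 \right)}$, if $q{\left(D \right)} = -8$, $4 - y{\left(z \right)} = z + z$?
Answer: $-32$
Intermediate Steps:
$y{\left(z \right)} = 4 - 2 z$ ($y{\left(z \right)} = 4 - \left(z + z\right) = 4 - 2 z$)
$y{\left(-2 \right)} + 5 q{\left(-12 \right)} = \left(4 - -4\right) + 5 \left(-8\right) = \left(4 + 4\right) - 40 = 8 - 40 = -32$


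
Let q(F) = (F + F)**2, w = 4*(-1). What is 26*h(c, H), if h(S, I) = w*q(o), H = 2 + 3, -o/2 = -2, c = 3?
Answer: -6656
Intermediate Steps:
o = 4 (o = -2*(-2) = 4)
w = -4
H = 5
q(F) = 4*F**2 (q(F) = (2*F)**2 = 4*F**2)
h(S, I) = -256 (h(S, I) = -16*4**2 = -16*16 = -4*64 = -256)
26*h(c, H) = 26*(-256) = -6656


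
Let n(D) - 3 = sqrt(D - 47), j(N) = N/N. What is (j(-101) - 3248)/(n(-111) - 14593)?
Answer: 23686865/106434129 + 3247*I*sqrt(158)/212868258 ≈ 0.22255 + 0.00019173*I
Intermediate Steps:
j(N) = 1
n(D) = 3 + sqrt(-47 + D) (n(D) = 3 + sqrt(D - 47) = 3 + sqrt(-47 + D))
(j(-101) - 3248)/(n(-111) - 14593) = (1 - 3248)/((3 + sqrt(-47 - 111)) - 14593) = -3247/((3 + sqrt(-158)) - 14593) = -3247/((3 + I*sqrt(158)) - 14593) = -3247/(-14590 + I*sqrt(158))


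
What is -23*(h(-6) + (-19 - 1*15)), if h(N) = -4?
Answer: 874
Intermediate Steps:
-23*(h(-6) + (-19 - 1*15)) = -23*(-4 + (-19 - 1*15)) = -23*(-4 + (-19 - 15)) = -23*(-4 - 34) = -23*(-38) = 874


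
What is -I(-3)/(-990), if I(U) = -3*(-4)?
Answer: 2/165 ≈ 0.012121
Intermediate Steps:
I(U) = 12
-I(-3)/(-990) = -12/(-990) = -12*(-1)/990 = -1*(-2/165) = 2/165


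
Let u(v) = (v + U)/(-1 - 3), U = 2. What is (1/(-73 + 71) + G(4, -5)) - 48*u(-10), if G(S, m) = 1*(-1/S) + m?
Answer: -407/4 ≈ -101.75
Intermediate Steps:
G(S, m) = m - 1/S (G(S, m) = -1/S + m = m - 1/S)
u(v) = -½ - v/4 (u(v) = (v + 2)/(-1 - 3) = (2 + v)/(-4) = (2 + v)*(-¼) = -½ - v/4)
(1/(-73 + 71) + G(4, -5)) - 48*u(-10) = (1/(-73 + 71) + (-5 - 1/4)) - 48*(-½ - ¼*(-10)) = (1/(-2) + (-5 - 1*¼)) - 48*(-½ + 5/2) = (-½ + (-5 - ¼)) - 48*2 = (-½ - 21/4) - 96 = -23/4 - 96 = -407/4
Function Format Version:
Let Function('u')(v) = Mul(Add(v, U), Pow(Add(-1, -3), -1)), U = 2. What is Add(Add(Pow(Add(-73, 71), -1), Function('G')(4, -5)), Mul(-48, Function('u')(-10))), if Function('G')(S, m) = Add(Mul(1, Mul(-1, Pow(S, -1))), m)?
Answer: Rational(-407, 4) ≈ -101.75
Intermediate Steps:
Function('G')(S, m) = Add(m, Mul(-1, Pow(S, -1))) (Function('G')(S, m) = Add(Mul(-1, Pow(S, -1)), m) = Add(m, Mul(-1, Pow(S, -1))))
Function('u')(v) = Add(Rational(-1, 2), Mul(Rational(-1, 4), v)) (Function('u')(v) = Mul(Add(v, 2), Pow(Add(-1, -3), -1)) = Mul(Add(2, v), Pow(-4, -1)) = Mul(Add(2, v), Rational(-1, 4)) = Add(Rational(-1, 2), Mul(Rational(-1, 4), v)))
Add(Add(Pow(Add(-73, 71), -1), Function('G')(4, -5)), Mul(-48, Function('u')(-10))) = Add(Add(Pow(Add(-73, 71), -1), Add(-5, Mul(-1, Pow(4, -1)))), Mul(-48, Add(Rational(-1, 2), Mul(Rational(-1, 4), -10)))) = Add(Add(Pow(-2, -1), Add(-5, Mul(-1, Rational(1, 4)))), Mul(-48, Add(Rational(-1, 2), Rational(5, 2)))) = Add(Add(Rational(-1, 2), Add(-5, Rational(-1, 4))), Mul(-48, 2)) = Add(Add(Rational(-1, 2), Rational(-21, 4)), -96) = Add(Rational(-23, 4), -96) = Rational(-407, 4)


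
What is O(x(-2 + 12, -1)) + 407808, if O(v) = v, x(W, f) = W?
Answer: 407818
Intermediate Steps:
O(x(-2 + 12, -1)) + 407808 = (-2 + 12) + 407808 = 10 + 407808 = 407818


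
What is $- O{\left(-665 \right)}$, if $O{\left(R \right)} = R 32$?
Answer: $21280$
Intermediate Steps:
$O{\left(R \right)} = 32 R$
$- O{\left(-665 \right)} = - 32 \left(-665\right) = \left(-1\right) \left(-21280\right) = 21280$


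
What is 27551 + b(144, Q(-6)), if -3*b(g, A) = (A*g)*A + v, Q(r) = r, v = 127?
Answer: 77342/3 ≈ 25781.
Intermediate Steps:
b(g, A) = -127/3 - g*A²/3 (b(g, A) = -((A*g)*A + 127)/3 = -(g*A² + 127)/3 = -(127 + g*A²)/3 = -127/3 - g*A²/3)
27551 + b(144, Q(-6)) = 27551 + (-127/3 - ⅓*144*(-6)²) = 27551 + (-127/3 - ⅓*144*36) = 27551 + (-127/3 - 1728) = 27551 - 5311/3 = 77342/3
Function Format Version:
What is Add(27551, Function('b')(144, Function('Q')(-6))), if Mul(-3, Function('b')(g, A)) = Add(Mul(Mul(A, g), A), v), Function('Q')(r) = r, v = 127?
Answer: Rational(77342, 3) ≈ 25781.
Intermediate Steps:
Function('b')(g, A) = Add(Rational(-127, 3), Mul(Rational(-1, 3), g, Pow(A, 2))) (Function('b')(g, A) = Mul(Rational(-1, 3), Add(Mul(Mul(A, g), A), 127)) = Mul(Rational(-1, 3), Add(Mul(g, Pow(A, 2)), 127)) = Mul(Rational(-1, 3), Add(127, Mul(g, Pow(A, 2)))) = Add(Rational(-127, 3), Mul(Rational(-1, 3), g, Pow(A, 2))))
Add(27551, Function('b')(144, Function('Q')(-6))) = Add(27551, Add(Rational(-127, 3), Mul(Rational(-1, 3), 144, Pow(-6, 2)))) = Add(27551, Add(Rational(-127, 3), Mul(Rational(-1, 3), 144, 36))) = Add(27551, Add(Rational(-127, 3), -1728)) = Add(27551, Rational(-5311, 3)) = Rational(77342, 3)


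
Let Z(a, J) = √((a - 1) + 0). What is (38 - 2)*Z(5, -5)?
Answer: 72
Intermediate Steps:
Z(a, J) = √(-1 + a) (Z(a, J) = √((-1 + a) + 0) = √(-1 + a))
(38 - 2)*Z(5, -5) = (38 - 2)*√(-1 + 5) = 36*√4 = 36*2 = 72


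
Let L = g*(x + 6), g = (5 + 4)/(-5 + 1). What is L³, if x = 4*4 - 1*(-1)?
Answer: -8869743/64 ≈ -1.3859e+5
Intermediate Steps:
g = -9/4 (g = 9/(-4) = 9*(-¼) = -9/4 ≈ -2.2500)
x = 17 (x = 16 + 1 = 17)
L = -207/4 (L = -9*(17 + 6)/4 = -9/4*23 = -207/4 ≈ -51.750)
L³ = (-207/4)³ = -8869743/64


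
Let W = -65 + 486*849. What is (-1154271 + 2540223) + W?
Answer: 1798501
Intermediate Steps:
W = 412549 (W = -65 + 412614 = 412549)
(-1154271 + 2540223) + W = (-1154271 + 2540223) + 412549 = 1385952 + 412549 = 1798501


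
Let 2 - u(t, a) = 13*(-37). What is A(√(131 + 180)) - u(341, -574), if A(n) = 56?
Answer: -427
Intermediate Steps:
u(t, a) = 483 (u(t, a) = 2 - 13*(-37) = 2 - 1*(-481) = 2 + 481 = 483)
A(√(131 + 180)) - u(341, -574) = 56 - 1*483 = 56 - 483 = -427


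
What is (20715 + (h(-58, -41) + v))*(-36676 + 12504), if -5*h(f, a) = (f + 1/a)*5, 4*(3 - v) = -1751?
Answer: -21023953537/41 ≈ -5.1278e+8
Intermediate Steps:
v = 1763/4 (v = 3 - ¼*(-1751) = 3 + 1751/4 = 1763/4 ≈ 440.75)
h(f, a) = -f - 1/a (h(f, a) = -(f + 1/a)*5/5 = -(5*f + 5/a)/5 = -f - 1/a)
(20715 + (h(-58, -41) + v))*(-36676 + 12504) = (20715 + ((-1*(-58) - 1/(-41)) + 1763/4))*(-36676 + 12504) = (20715 + ((58 - 1*(-1/41)) + 1763/4))*(-24172) = (20715 + ((58 + 1/41) + 1763/4))*(-24172) = (20715 + (2379/41 + 1763/4))*(-24172) = (20715 + 81799/164)*(-24172) = (3479059/164)*(-24172) = -21023953537/41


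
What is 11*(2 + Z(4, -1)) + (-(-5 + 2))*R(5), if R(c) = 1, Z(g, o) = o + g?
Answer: 58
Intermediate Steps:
Z(g, o) = g + o
11*(2 + Z(4, -1)) + (-(-5 + 2))*R(5) = 11*(2 + (4 - 1)) - (-5 + 2)*1 = 11*(2 + 3) - 1*(-3)*1 = 11*5 + 3*1 = 55 + 3 = 58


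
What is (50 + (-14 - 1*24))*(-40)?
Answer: -480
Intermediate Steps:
(50 + (-14 - 1*24))*(-40) = (50 + (-14 - 24))*(-40) = (50 - 38)*(-40) = 12*(-40) = -480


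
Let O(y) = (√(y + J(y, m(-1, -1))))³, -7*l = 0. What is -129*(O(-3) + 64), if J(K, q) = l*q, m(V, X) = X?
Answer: -8256 + 387*I*√3 ≈ -8256.0 + 670.3*I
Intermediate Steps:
l = 0 (l = -⅐*0 = 0)
J(K, q) = 0 (J(K, q) = 0*q = 0)
O(y) = y^(3/2) (O(y) = (√(y + 0))³ = (√y)³ = y^(3/2))
-129*(O(-3) + 64) = -129*((-3)^(3/2) + 64) = -129*(-3*I*√3 + 64) = -129*(64 - 3*I*√3) = -8256 + 387*I*√3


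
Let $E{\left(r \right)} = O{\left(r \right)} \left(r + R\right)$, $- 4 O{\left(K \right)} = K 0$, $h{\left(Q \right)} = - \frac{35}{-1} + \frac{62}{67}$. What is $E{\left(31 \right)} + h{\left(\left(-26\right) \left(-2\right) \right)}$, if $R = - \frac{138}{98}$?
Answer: $\frac{2407}{67} \approx 35.925$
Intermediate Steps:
$h{\left(Q \right)} = \frac{2407}{67}$ ($h{\left(Q \right)} = \left(-35\right) \left(-1\right) + 62 \cdot \frac{1}{67} = 35 + \frac{62}{67} = \frac{2407}{67}$)
$O{\left(K \right)} = 0$ ($O{\left(K \right)} = - \frac{K 0}{4} = \left(- \frac{1}{4}\right) 0 = 0$)
$R = - \frac{69}{49}$ ($R = \left(-138\right) \frac{1}{98} = - \frac{69}{49} \approx -1.4082$)
$E{\left(r \right)} = 0$ ($E{\left(r \right)} = 0 \left(r - \frac{69}{49}\right) = 0 \left(- \frac{69}{49} + r\right) = 0$)
$E{\left(31 \right)} + h{\left(\left(-26\right) \left(-2\right) \right)} = 0 + \frac{2407}{67} = \frac{2407}{67}$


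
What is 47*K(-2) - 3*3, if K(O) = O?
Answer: -103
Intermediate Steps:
47*K(-2) - 3*3 = 47*(-2) - 3*3 = -94 - 9 = -103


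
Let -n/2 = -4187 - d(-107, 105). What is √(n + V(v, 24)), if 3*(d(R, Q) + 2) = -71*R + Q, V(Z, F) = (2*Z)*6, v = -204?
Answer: √99510/3 ≈ 105.15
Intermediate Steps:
V(Z, F) = 12*Z
d(R, Q) = -2 - 71*R/3 + Q/3 (d(R, Q) = -2 + (-71*R + Q)/3 = -2 + (Q - 71*R)/3 = -2 + (-71*R/3 + Q/3) = -2 - 71*R/3 + Q/3)
n = 40514/3 (n = -2*(-4187 - (-2 - 71/3*(-107) + (⅓)*105)) = -2*(-4187 - (-2 + 7597/3 + 35)) = -2*(-4187 - 1*7696/3) = -2*(-4187 - 7696/3) = -2*(-20257/3) = 40514/3 ≈ 13505.)
√(n + V(v, 24)) = √(40514/3 + 12*(-204)) = √(40514/3 - 2448) = √(33170/3) = √99510/3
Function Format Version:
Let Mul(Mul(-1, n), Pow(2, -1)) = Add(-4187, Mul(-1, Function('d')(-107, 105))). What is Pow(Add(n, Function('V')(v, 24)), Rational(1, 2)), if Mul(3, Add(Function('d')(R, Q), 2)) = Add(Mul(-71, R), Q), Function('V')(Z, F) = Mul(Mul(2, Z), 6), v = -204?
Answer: Mul(Rational(1, 3), Pow(99510, Rational(1, 2))) ≈ 105.15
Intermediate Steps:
Function('V')(Z, F) = Mul(12, Z)
Function('d')(R, Q) = Add(-2, Mul(Rational(-71, 3), R), Mul(Rational(1, 3), Q)) (Function('d')(R, Q) = Add(-2, Mul(Rational(1, 3), Add(Mul(-71, R), Q))) = Add(-2, Mul(Rational(1, 3), Add(Q, Mul(-71, R)))) = Add(-2, Add(Mul(Rational(-71, 3), R), Mul(Rational(1, 3), Q))) = Add(-2, Mul(Rational(-71, 3), R), Mul(Rational(1, 3), Q)))
n = Rational(40514, 3) (n = Mul(-2, Add(-4187, Mul(-1, Add(-2, Mul(Rational(-71, 3), -107), Mul(Rational(1, 3), 105))))) = Mul(-2, Add(-4187, Mul(-1, Add(-2, Rational(7597, 3), 35)))) = Mul(-2, Add(-4187, Mul(-1, Rational(7696, 3)))) = Mul(-2, Add(-4187, Rational(-7696, 3))) = Mul(-2, Rational(-20257, 3)) = Rational(40514, 3) ≈ 13505.)
Pow(Add(n, Function('V')(v, 24)), Rational(1, 2)) = Pow(Add(Rational(40514, 3), Mul(12, -204)), Rational(1, 2)) = Pow(Add(Rational(40514, 3), -2448), Rational(1, 2)) = Pow(Rational(33170, 3), Rational(1, 2)) = Mul(Rational(1, 3), Pow(99510, Rational(1, 2)))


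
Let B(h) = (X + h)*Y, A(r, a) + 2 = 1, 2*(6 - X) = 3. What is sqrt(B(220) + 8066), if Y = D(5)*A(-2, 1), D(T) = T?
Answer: 3*sqrt(3086)/2 ≈ 83.328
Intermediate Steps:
X = 9/2 (X = 6 - 1/2*3 = 6 - 3/2 = 9/2 ≈ 4.5000)
A(r, a) = -1 (A(r, a) = -2 + 1 = -1)
Y = -5 (Y = 5*(-1) = -5)
B(h) = -45/2 - 5*h (B(h) = (9/2 + h)*(-5) = -45/2 - 5*h)
sqrt(B(220) + 8066) = sqrt((-45/2 - 5*220) + 8066) = sqrt((-45/2 - 1100) + 8066) = sqrt(-2245/2 + 8066) = sqrt(13887/2) = 3*sqrt(3086)/2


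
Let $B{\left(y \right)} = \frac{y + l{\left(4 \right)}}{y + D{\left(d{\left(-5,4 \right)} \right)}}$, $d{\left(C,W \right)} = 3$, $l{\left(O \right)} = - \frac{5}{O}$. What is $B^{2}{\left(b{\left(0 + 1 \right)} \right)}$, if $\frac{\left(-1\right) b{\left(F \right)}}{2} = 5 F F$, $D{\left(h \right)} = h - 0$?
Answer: $\frac{2025}{784} \approx 2.5829$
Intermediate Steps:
$D{\left(h \right)} = h$ ($D{\left(h \right)} = h + 0 = h$)
$b{\left(F \right)} = - 10 F^{2}$ ($b{\left(F \right)} = - 2 \cdot 5 F F = - 2 \cdot 5 F^{2} = - 10 F^{2}$)
$B{\left(y \right)} = \frac{- \frac{5}{4} + y}{3 + y}$ ($B{\left(y \right)} = \frac{y - \frac{5}{4}}{y + 3} = \frac{y - \frac{5}{4}}{3 + y} = \frac{- \frac{5}{4} + y}{3 + y}$)
$B^{2}{\left(b{\left(0 + 1 \right)} \right)} = \left(\frac{- \frac{5}{4} - 10 \left(0 + 1\right)^{2}}{3 - 10 \left(0 + 1\right)^{2}}\right)^{2} = \left(\frac{- \frac{5}{4} - 10 \cdot 1^{2}}{3 - 10 \cdot 1^{2}}\right)^{2} = \left(\frac{- \frac{5}{4} - 10}{3 - 10}\right)^{2} = \left(\frac{1}{-7} \left(- \frac{45}{4}\right)\right)^{2} = \left(\left(- \frac{1}{7}\right) \left(- \frac{45}{4}\right)\right)^{2} = \left(\frac{45}{28}\right)^{2} = \frac{2025}{784}$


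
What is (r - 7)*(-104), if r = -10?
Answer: 1768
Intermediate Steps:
(r - 7)*(-104) = (-10 - 7)*(-104) = -17*(-104) = 1768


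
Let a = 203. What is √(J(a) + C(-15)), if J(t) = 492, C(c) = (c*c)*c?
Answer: 31*I*√3 ≈ 53.694*I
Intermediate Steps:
C(c) = c³ (C(c) = c²*c = c³)
√(J(a) + C(-15)) = √(492 + (-15)³) = √(492 - 3375) = √(-2883) = 31*I*√3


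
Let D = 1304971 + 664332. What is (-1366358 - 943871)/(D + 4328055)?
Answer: -2310229/6297358 ≈ -0.36686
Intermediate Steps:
D = 1969303
(-1366358 - 943871)/(D + 4328055) = (-1366358 - 943871)/(1969303 + 4328055) = -2310229/6297358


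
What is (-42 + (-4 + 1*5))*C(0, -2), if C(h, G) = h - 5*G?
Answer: -410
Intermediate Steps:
(-42 + (-4 + 1*5))*C(0, -2) = (-42 + (-4 + 1*5))*(0 - 5*(-2)) = (-42 + (-4 + 5))*(0 + 10) = (-42 + 1)*10 = -41*10 = -410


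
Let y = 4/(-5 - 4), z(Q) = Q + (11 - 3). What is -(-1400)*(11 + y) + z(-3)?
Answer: 133045/9 ≈ 14783.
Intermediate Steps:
z(Q) = 8 + Q (z(Q) = Q + 8 = 8 + Q)
y = -4/9 (y = 4/(-9) = -⅑*4 = -4/9 ≈ -0.44444)
-(-1400)*(11 + y) + z(-3) = -(-1400)*(11 - 4/9) + (8 - 3) = -(-1400)*95/9 + 5 = -280*(-475/9) + 5 = 133000/9 + 5 = 133045/9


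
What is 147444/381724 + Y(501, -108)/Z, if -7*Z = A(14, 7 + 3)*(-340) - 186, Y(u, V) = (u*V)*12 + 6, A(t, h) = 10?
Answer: -216802287192/171107783 ≈ -1267.1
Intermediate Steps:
Y(u, V) = 6 + 12*V*u (Y(u, V) = (V*u)*12 + 6 = 12*V*u + 6 = 6 + 12*V*u)
Z = 3586/7 (Z = -(10*(-340) - 186)/7 = -(-3400 - 186)/7 = -1/7*(-3586) = 3586/7 ≈ 512.29)
147444/381724 + Y(501, -108)/Z = 147444/381724 + (6 + 12*(-108)*501)/(3586/7) = 147444*(1/381724) + (6 - 649296)*(7/3586) = 36861/95431 - 649290*7/3586 = 36861/95431 - 2272515/1793 = -216802287192/171107783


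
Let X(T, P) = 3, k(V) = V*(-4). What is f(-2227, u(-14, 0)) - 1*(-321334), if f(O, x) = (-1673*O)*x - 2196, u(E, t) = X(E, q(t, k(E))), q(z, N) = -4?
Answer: 11496451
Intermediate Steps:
k(V) = -4*V
u(E, t) = 3
f(O, x) = -2196 - 1673*O*x (f(O, x) = -1673*O*x - 2196 = -2196 - 1673*O*x)
f(-2227, u(-14, 0)) - 1*(-321334) = (-2196 - 1673*(-2227)*3) - 1*(-321334) = (-2196 + 11177313) + 321334 = 11175117 + 321334 = 11496451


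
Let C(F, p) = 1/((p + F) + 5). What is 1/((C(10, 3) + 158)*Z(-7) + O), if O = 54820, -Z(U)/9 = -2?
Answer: 1/57665 ≈ 1.7342e-5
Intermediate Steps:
Z(U) = 18 (Z(U) = -9*(-2) = 18)
C(F, p) = 1/(5 + F + p) (C(F, p) = 1/((F + p) + 5) = 1/(5 + F + p))
1/((C(10, 3) + 158)*Z(-7) + O) = 1/((1/(5 + 10 + 3) + 158)*18 + 54820) = 1/((1/18 + 158)*18 + 54820) = 1/((2845/18)*18 + 54820) = 1/(2845 + 54820) = 1/57665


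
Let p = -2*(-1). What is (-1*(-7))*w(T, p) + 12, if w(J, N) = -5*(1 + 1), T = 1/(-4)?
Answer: -58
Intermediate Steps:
T = -1/4 ≈ -0.25000
p = 2
w(J, N) = -10 (w(J, N) = -5*2 = -10)
(-1*(-7))*w(T, p) + 12 = -1*(-7)*(-10) + 12 = 7*(-10) + 12 = -70 + 12 = -58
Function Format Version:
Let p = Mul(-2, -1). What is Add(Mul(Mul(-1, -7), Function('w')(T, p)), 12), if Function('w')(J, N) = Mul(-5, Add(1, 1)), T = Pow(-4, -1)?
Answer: -58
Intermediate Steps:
T = Rational(-1, 4) ≈ -0.25000
p = 2
Function('w')(J, N) = -10 (Function('w')(J, N) = Mul(-5, 2) = -10)
Add(Mul(Mul(-1, -7), Function('w')(T, p)), 12) = Add(Mul(Mul(-1, -7), -10), 12) = Add(Mul(7, -10), 12) = Add(-70, 12) = -58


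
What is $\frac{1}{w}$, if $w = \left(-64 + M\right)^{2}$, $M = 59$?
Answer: $\frac{1}{25} \approx 0.04$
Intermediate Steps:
$w = 25$ ($w = \left(-64 + 59\right)^{2} = \left(-5\right)^{2} = 25$)
$\frac{1}{w} = \frac{1}{25}$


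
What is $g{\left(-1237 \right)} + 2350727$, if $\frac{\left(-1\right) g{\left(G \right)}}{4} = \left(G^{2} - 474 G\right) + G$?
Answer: $-6110353$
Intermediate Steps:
$g{\left(G \right)} = - 4 G^{2} + 1892 G$ ($g{\left(G \right)} = - 4 \left(\left(G^{2} - 474 G\right) + G\right) = - 4 \left(G^{2} - 473 G\right) = - 4 G^{2} + 1892 G$)
$g{\left(-1237 \right)} + 2350727 = 4 \left(-1237\right) \left(473 - -1237\right) + 2350727 = 4 \left(-1237\right) \left(473 + 1237\right) + 2350727 = 4 \left(-1237\right) 1710 + 2350727 = -8461080 + 2350727 = -6110353$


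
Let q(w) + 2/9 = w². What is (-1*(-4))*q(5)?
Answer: 892/9 ≈ 99.111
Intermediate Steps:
q(w) = -2/9 + w²
(-1*(-4))*q(5) = (-1*(-4))*(-2/9 + 5²) = 4*(-2/9 + 25) = 4*(223/9) = 892/9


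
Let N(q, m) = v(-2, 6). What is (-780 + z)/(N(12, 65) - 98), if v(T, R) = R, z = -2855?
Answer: 3635/92 ≈ 39.511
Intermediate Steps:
N(q, m) = 6
(-780 + z)/(N(12, 65) - 98) = (-780 - 2855)/(6 - 98) = -3635/(-92) = -3635*(-1/92) = 3635/92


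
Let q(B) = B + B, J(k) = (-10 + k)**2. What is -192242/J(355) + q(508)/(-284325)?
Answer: -730401814/451223775 ≈ -1.6187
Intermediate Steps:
q(B) = 2*B
-192242/J(355) + q(508)/(-284325) = -192242/(-10 + 355)**2 + (2*508)/(-284325) = -192242/(345**2) + 1016*(-1/284325) = -192242/119025 - 1016/284325 = -730401814/451223775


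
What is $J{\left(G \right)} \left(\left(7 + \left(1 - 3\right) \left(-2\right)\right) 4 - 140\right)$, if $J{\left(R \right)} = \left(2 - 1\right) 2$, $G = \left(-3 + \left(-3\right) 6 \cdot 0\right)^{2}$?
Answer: $-192$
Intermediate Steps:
$G = 9$ ($G = \left(-3 - 0\right)^{2} = \left(-3 + 0\right)^{2} = \left(-3\right)^{2} = 9$)
$J{\left(R \right)} = 2$ ($J{\left(R \right)} = 1 \cdot 2 = 2$)
$J{\left(G \right)} \left(\left(7 + \left(1 - 3\right) \left(-2\right)\right) 4 - 140\right) = 2 \left(\left(7 + \left(1 - 3\right) \left(-2\right)\right) 4 - 140\right) = 2 \left(\left(7 - -4\right) 4 - 140\right) = 2 \left(\left(7 + 4\right) 4 - 140\right) = 2 \left(11 \cdot 4 - 140\right) = 2 \left(44 - 140\right) = 2 \left(-96\right) = -192$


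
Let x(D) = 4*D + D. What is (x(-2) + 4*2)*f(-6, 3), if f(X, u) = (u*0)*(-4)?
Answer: 0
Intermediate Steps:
x(D) = 5*D
f(X, u) = 0 (f(X, u) = 0*(-4) = 0)
(x(-2) + 4*2)*f(-6, 3) = (5*(-2) + 4*2)*0 = (-10 + 8)*0 = -2*0 = 0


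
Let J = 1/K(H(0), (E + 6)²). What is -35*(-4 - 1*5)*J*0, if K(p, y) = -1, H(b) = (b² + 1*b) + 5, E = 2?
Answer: 0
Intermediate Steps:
H(b) = 5 + b + b² (H(b) = (b² + b) + 5 = (b + b²) + 5 = 5 + b + b²)
J = -1 (J = 1/(-1) = -1)
-35*(-4 - 1*5)*J*0 = -35*(-4 - 1*5)*(-1)*0 = -35*(-4 - 5)*(-1)*0 = -(-315)*(-1)*0 = -35*9*0 = -315*0 = 0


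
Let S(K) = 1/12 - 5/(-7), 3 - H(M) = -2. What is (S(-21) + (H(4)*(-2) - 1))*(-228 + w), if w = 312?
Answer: -857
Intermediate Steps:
H(M) = 5 (H(M) = 3 - 1*(-2) = 3 + 2 = 5)
S(K) = 67/84 (S(K) = 1*(1/12) - 5*(-⅐) = 1/12 + 5/7 = 67/84)
(S(-21) + (H(4)*(-2) - 1))*(-228 + w) = (67/84 + (5*(-2) - 1))*(-228 + 312) = (67/84 + (-10 - 1))*84 = (67/84 - 11)*84 = -857/84*84 = -857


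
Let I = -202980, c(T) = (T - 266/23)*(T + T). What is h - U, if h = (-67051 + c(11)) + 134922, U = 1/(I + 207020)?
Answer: 6305417857/92920 ≈ 67859.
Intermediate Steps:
c(T) = 2*T*(-266/23 + T) (c(T) = (T - 266*1/23)*(2*T) = (T - 266/23)*(2*T) = (-266/23 + T)*(2*T) = 2*T*(-266/23 + T))
U = 1/4040 (U = 1/(-202980 + 207020) = 1/4040 ≈ 0.00024752)
h = 1560747/23 (h = (-67051 + (2/23)*11*(-266 + 23*11)) + 134922 = (-67051 + (2/23)*11*(-266 + 253)) + 134922 = (-67051 + (2/23)*11*(-13)) + 134922 = (-67051 - 286/23) + 134922 = -1542459/23 + 134922 = 1560747/23 ≈ 67859.)
h - U = 1560747/23 - 1*1/4040 = 1560747/23 - 1/4040 = 6305417857/92920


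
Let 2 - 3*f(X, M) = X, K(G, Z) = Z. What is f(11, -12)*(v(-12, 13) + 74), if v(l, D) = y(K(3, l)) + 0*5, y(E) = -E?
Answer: -258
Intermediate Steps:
f(X, M) = ⅔ - X/3
v(l, D) = -l (v(l, D) = -l + 0*5 = -l + 0 = -l)
f(11, -12)*(v(-12, 13) + 74) = (⅔ - ⅓*11)*(-1*(-12) + 74) = (⅔ - 11/3)*(12 + 74) = -3*86 = -258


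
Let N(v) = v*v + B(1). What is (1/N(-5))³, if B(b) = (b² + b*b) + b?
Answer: 1/21952 ≈ 4.5554e-5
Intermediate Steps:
B(b) = b + 2*b² (B(b) = (b² + b²) + b = 2*b² + b = b + 2*b²)
N(v) = 3 + v² (N(v) = v*v + 1*(1 + 2*1) = v² + 1*(1 + 2) = v² + 1*3 = v² + 3 = 3 + v²)
(1/N(-5))³ = (1/(3 + (-5)²))³ = (1/(3 + 25))³ = (1/28)³ = 1/21952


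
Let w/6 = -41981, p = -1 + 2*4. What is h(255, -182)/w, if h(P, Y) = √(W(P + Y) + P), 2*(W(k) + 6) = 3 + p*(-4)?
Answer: -√946/503772 ≈ -6.1054e-5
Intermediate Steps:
p = 7 (p = -1 + 8 = 7)
W(k) = -37/2 (W(k) = -6 + (3 + 7*(-4))/2 = -6 + (3 - 28)/2 = -6 + (½)*(-25) = -6 - 25/2 = -37/2)
h(P, Y) = √(-37/2 + P)
w = -251886 (w = 6*(-41981) = -251886)
h(255, -182)/w = (√(-74 + 4*255)/2)/(-251886) = (√(-74 + 1020)/2)*(-1/251886) = (√946/2)*(-1/251886) = -√946/503772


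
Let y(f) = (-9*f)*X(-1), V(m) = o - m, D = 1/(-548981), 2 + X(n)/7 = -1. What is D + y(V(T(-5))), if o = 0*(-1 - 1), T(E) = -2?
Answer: 207514817/548981 ≈ 378.00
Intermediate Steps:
o = 0 (o = 0*(-2) = 0)
X(n) = -21 (X(n) = -14 + 7*(-1) = -14 - 7 = -21)
D = -1/548981 ≈ -1.8216e-6
V(m) = -m (V(m) = 0 - m = -m)
y(f) = 189*f (y(f) = -9*f*(-21) = 189*f)
D + y(V(T(-5))) = -1/548981 + 189*(-1*(-2)) = -1/548981 + 189*2 = -1/548981 + 378 = 207514817/548981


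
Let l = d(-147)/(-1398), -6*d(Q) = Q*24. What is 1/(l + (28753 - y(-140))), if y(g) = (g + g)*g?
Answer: -233/2434249 ≈ -9.5717e-5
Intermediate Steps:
y(g) = 2*g**2 (y(g) = (2*g)*g = 2*g**2)
d(Q) = -4*Q (d(Q) = -Q*24/6 = -4*Q)
l = -98/233 (l = -4*(-147)/(-1398) = 588*(-1/1398) = -98/233 ≈ -0.42060)
1/(l + (28753 - y(-140))) = 1/(-98/233 + (28753 - 2*(-140)**2)) = 1/(-98/233 + (28753 - 2*19600)) = 1/(-98/233 + (28753 - 1*39200)) = 1/(-98/233 + (28753 - 39200)) = 1/(-98/233 - 10447) = 1/(-2434249/233) = -233/2434249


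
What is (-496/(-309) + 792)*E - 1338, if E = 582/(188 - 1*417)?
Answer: -79132862/23587 ≈ -3354.9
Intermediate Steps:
E = -582/229 (E = 582/(188 - 417) = 582/(-229) = 582*(-1/229) = -582/229 ≈ -2.5415)
(-496/(-309) + 792)*E - 1338 = (-496/(-309) + 792)*(-582/229) - 1338 = (-496*(-1/309) + 792)*(-582/229) - 1338 = (496/309 + 792)*(-582/229) - 1338 = (245224/309)*(-582/229) - 1338 = -47573456/23587 - 1338 = -79132862/23587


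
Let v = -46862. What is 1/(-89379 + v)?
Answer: -1/136241 ≈ -7.3399e-6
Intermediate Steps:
1/(-89379 + v) = 1/(-89379 - 46862) = 1/(-136241) = -1/136241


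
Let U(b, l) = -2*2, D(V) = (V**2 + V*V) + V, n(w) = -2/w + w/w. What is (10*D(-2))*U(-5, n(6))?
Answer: -240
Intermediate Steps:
n(w) = 1 - 2/w (n(w) = -2/w + 1 = 1 - 2/w)
D(V) = V + 2*V**2 (D(V) = (V**2 + V**2) + V = 2*V**2 + V = V + 2*V**2)
U(b, l) = -4
(10*D(-2))*U(-5, n(6)) = (10*(-2*(1 + 2*(-2))))*(-4) = (10*(-2*(1 - 4)))*(-4) = (10*(-2*(-3)))*(-4) = (10*6)*(-4) = 60*(-4) = -240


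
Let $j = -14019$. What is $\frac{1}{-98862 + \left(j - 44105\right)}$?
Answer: $- \frac{1}{156986} \approx -6.37 \cdot 10^{-6}$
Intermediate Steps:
$\frac{1}{-98862 + \left(j - 44105\right)} = \frac{1}{-98862 - 58124} = \frac{1}{-156986} = - \frac{1}{156986}$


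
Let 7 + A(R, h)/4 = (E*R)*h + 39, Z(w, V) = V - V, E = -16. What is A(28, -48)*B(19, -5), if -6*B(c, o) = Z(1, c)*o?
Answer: 0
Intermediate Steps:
Z(w, V) = 0
A(R, h) = 128 - 64*R*h (A(R, h) = -28 + 4*((-16*R)*h + 39) = -28 + 4*(-16*R*h + 39) = -28 + 4*(39 - 16*R*h) = -28 + (156 - 64*R*h) = 128 - 64*R*h)
B(c, o) = 0 (B(c, o) = -0*o = -⅙*0 = 0)
A(28, -48)*B(19, -5) = (128 - 64*28*(-48))*0 = (128 + 86016)*0 = 86144*0 = 0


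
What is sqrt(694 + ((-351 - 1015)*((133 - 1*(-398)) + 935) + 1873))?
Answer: 3*I*sqrt(222221) ≈ 1414.2*I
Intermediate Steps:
sqrt(694 + ((-351 - 1015)*((133 - 1*(-398)) + 935) + 1873)) = sqrt(694 + (-1366*((133 + 398) + 935) + 1873)) = sqrt(694 + (-1366*(531 + 935) + 1873)) = sqrt(694 + (-1366*1466 + 1873)) = sqrt(694 + (-2002556 + 1873)) = sqrt(694 - 2000683) = sqrt(-1999989) = 3*I*sqrt(222221)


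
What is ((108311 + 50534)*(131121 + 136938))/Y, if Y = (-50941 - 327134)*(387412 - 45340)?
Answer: -2838655457/8621924760 ≈ -0.32924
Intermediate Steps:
Y = -129328871400 (Y = -378075*342072 = -129328871400)
((108311 + 50534)*(131121 + 136938))/Y = ((108311 + 50534)*(131121 + 136938))/(-129328871400) = (158845*268059)*(-1/129328871400) = 42579831855*(-1/129328871400) = -2838655457/8621924760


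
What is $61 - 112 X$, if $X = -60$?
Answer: $6781$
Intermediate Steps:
$61 - 112 X = 61 - -6720 = 61 + 6720 = 6781$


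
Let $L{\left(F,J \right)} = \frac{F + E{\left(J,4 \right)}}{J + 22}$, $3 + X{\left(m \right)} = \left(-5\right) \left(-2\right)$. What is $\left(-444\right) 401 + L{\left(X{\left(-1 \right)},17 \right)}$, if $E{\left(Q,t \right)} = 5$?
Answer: $- \frac{2314568}{13} \approx -1.7804 \cdot 10^{5}$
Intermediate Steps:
$X{\left(m \right)} = 7$ ($X{\left(m \right)} = -3 - -10 = -3 + 10 = 7$)
$L{\left(F,J \right)} = \frac{5 + F}{22 + J}$ ($L{\left(F,J \right)} = \frac{F + 5}{J + 22} = \frac{5 + F}{22 + J}$)
$\left(-444\right) 401 + L{\left(X{\left(-1 \right)},17 \right)} = \left(-444\right) 401 + \frac{5 + 7}{22 + 17} = -178044 + \frac{1}{39} \cdot 12 = -178044 + \frac{4}{13} = - \frac{2314568}{13}$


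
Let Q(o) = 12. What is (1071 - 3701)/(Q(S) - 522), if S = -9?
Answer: 263/51 ≈ 5.1569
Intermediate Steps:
(1071 - 3701)/(Q(S) - 522) = (1071 - 3701)/(12 - 522) = -2630/(-510) = -2630*(-1/510) = 263/51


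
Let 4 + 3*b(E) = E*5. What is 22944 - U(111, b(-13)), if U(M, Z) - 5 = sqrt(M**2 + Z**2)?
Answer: 22939 - 5*sqrt(514) ≈ 22826.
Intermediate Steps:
b(E) = -4/3 + 5*E/3 (b(E) = -4/3 + (E*5)/3 = -4/3 + (5*E)/3 = -4/3 + 5*E/3)
U(M, Z) = 5 + sqrt(M**2 + Z**2)
22944 - U(111, b(-13)) = 22944 - (5 + sqrt(111**2 + (-4/3 + (5/3)*(-13))**2)) = 22944 - (5 + sqrt(12321 + (-4/3 - 65/3)**2)) = 22944 - (5 + sqrt(12321 + (-23)**2)) = 22944 - (5 + sqrt(12321 + 529)) = 22944 - (5 + sqrt(12850)) = 22944 - (5 + 5*sqrt(514)) = 22944 + (-5 - 5*sqrt(514)) = 22939 - 5*sqrt(514)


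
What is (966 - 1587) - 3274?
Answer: -3895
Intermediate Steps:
(966 - 1587) - 3274 = -621 - 3274 = -3895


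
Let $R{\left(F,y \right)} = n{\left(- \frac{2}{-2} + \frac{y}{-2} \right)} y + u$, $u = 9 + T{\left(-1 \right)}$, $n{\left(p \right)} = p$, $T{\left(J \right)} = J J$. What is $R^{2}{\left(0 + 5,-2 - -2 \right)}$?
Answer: $100$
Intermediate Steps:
$T{\left(J \right)} = J^{2}$
$u = 10$ ($u = 9 + \left(-1\right)^{2} = 9 + 1 = 10$)
$R{\left(F,y \right)} = 10 + y \left(1 - \frac{y}{2}\right)$ ($R{\left(F,y \right)} = \left(- \frac{2}{-2} + \frac{y}{-2}\right) y + 10 = \left(\left(-2\right) \left(- \frac{1}{2}\right) + y \left(- \frac{1}{2}\right)\right) y + 10 = \left(1 - \frac{y}{2}\right) y + 10 = y \left(1 - \frac{y}{2}\right) + 10 = 10 + y \left(1 - \frac{y}{2}\right)$)
$R^{2}{\left(0 + 5,-2 - -2 \right)} = \left(10 - \frac{\left(-2 - -2\right) \left(-2 - 0\right)}{2}\right)^{2} = \left(10 - \frac{\left(-2 + 2\right) \left(-2 + \left(-2 + 2\right)\right)}{2}\right)^{2} = \left(10 - 0 \left(-2 + 0\right)\right)^{2} = \left(10 - 0 \left(-2\right)\right)^{2} = \left(10 + 0\right)^{2} = 10^{2} = 100$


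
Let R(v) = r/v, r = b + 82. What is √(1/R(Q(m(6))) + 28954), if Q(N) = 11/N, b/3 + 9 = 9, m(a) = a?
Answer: √1752181617/246 ≈ 170.16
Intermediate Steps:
b = 0 (b = -27 + 3*9 = -27 + 27 = 0)
r = 82 (r = 0 + 82 = 82)
R(v) = 82/v
√(1/R(Q(m(6))) + 28954) = √(1/(82/((11/6))) + 28954) = √(1/(82/((11*(⅙)))) + 28954) = √(1/(82/(11/6)) + 28954) = √(1/(82*(6/11)) + 28954) = √(1/(492/11) + 28954) = √(11/492 + 28954) = √(14245379/492) = √1752181617/246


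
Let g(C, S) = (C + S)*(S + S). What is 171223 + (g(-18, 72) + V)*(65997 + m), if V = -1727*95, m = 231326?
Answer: -46468143124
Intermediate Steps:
g(C, S) = 2*S*(C + S) (g(C, S) = (C + S)*(2*S) = 2*S*(C + S))
V = -164065
171223 + (g(-18, 72) + V)*(65997 + m) = 171223 + (2*72*(-18 + 72) - 164065)*(65997 + 231326) = 171223 + (2*72*54 - 164065)*297323 = 171223 + (7776 - 164065)*297323 = 171223 - 156289*297323 = 171223 - 46468314347 = -46468143124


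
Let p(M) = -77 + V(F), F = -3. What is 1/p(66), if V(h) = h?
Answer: -1/80 ≈ -0.012500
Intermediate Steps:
p(M) = -80 (p(M) = -77 - 3 = -80)
1/p(66) = 1/(-80) = -1/80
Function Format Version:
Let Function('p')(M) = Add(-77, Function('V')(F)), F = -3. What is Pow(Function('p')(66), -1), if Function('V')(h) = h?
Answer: Rational(-1, 80) ≈ -0.012500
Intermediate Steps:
Function('p')(M) = -80 (Function('p')(M) = Add(-77, -3) = -80)
Pow(Function('p')(66), -1) = Pow(-80, -1) = Rational(-1, 80)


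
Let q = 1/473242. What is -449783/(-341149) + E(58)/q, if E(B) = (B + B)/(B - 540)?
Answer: -9363761635661/82216909 ≈ -1.1389e+5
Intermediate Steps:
q = 1/473242 ≈ 2.1131e-6
E(B) = 2*B/(-540 + B) (E(B) = (2*B)/(-540 + B) = 2*B/(-540 + B))
-449783/(-341149) + E(58)/q = -449783/(-341149) + (2*58/(-540 + 58))/(1/473242) = -449783*(-1/341149) + (2*58/(-482))*473242 = 449783/341149 + (2*58*(-1/482))*473242 = 449783/341149 - 58/241*473242 = 449783/341149 - 27448036/241 = -9363761635661/82216909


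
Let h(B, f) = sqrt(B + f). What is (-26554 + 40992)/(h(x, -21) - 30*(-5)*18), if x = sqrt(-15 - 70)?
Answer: 14438/(2700 + sqrt(-21 + I*sqrt(85))) ≈ 5.3454 - 0.0092758*I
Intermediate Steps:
x = I*sqrt(85) (x = sqrt(-85) = I*sqrt(85) ≈ 9.2195*I)
(-26554 + 40992)/(h(x, -21) - 30*(-5)*18) = (-26554 + 40992)/(sqrt(I*sqrt(85) - 21) - 30*(-5)*18) = 14438/(sqrt(-21 + I*sqrt(85)) + 150*18) = 14438/(sqrt(-21 + I*sqrt(85)) + 2700) = 14438/(2700 + sqrt(-21 + I*sqrt(85)))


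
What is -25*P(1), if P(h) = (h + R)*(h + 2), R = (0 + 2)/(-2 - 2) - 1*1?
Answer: 75/2 ≈ 37.500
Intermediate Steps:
R = -3/2 (R = 2/(-4) - 1 = 2*(-¼) - 1 = -½ - 1 = -3/2 ≈ -1.5000)
P(h) = (2 + h)*(-3/2 + h) (P(h) = (h - 3/2)*(h + 2) = (-3/2 + h)*(2 + h) = (2 + h)*(-3/2 + h))
-25*P(1) = -25*(-3 + 1² + (½)*1) = -25*(-3 + 1 + ½) = -25*(-3/2) = 75/2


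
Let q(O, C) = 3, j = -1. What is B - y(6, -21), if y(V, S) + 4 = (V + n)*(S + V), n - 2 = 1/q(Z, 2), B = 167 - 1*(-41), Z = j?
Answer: 337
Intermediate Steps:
Z = -1
B = 208 (B = 167 + 41 = 208)
n = 7/3 (n = 2 + 1/3 = 2 + ⅓ = 7/3 ≈ 2.3333)
y(V, S) = -4 + (7/3 + V)*(S + V) (y(V, S) = -4 + (V + 7/3)*(S + V) = -4 + (7/3 + V)*(S + V))
B - y(6, -21) = 208 - (-4 + 6² + (7/3)*(-21) + (7/3)*6 - 21*6) = 208 - (-4 + 36 - 49 + 14 - 126) = 208 - 1*(-129) = 208 + 129 = 337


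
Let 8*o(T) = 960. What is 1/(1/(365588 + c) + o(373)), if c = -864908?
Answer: 499320/59918399 ≈ 0.0083333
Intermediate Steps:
o(T) = 120 (o(T) = (⅛)*960 = 120)
1/(1/(365588 + c) + o(373)) = 1/(1/(365588 - 864908) + 120) = 1/(1/(-499320) + 120) = 1/(-1/499320 + 120) = 1/(59918399/499320) = 499320/59918399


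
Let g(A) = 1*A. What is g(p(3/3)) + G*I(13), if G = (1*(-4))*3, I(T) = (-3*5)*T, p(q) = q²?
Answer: 2341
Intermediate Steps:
I(T) = -15*T
g(A) = A
G = -12 (G = -4*3 = -12)
g(p(3/3)) + G*I(13) = (3/3)² - (-180)*13 = (3*(⅓))² - 12*(-195) = 1² + 2340 = 1 + 2340 = 2341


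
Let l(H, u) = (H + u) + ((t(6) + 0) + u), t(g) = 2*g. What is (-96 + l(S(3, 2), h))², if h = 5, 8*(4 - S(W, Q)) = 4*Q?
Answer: 5041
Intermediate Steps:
S(W, Q) = 4 - Q/2
l(H, u) = 12 + H + 2*u (l(H, u) = (H + u) + ((2*6 + 0) + u) = (H + u) + ((12 + 0) + u) = (H + u) + (12 + u) = 12 + H + 2*u)
(-96 + l(S(3, 2), h))² = (-96 + (12 + (4 - ½*2) + 2*5))² = (-96 + (12 + (4 - 1) + 10))² = (-96 + (12 + 3 + 10))² = (-96 + 25)² = (-71)² = 5041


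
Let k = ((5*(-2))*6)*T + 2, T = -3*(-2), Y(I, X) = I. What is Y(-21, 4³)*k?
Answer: 7518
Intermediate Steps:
T = 6
k = -358 (k = ((5*(-2))*6)*6 + 2 = -10*6*6 + 2 = -60*6 + 2 = -360 + 2 = -358)
Y(-21, 4³)*k = -21*(-358) = 7518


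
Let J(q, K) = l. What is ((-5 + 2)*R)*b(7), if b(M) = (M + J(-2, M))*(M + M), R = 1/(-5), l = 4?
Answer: 462/5 ≈ 92.400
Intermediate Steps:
R = -⅕ ≈ -0.20000
J(q, K) = 4
b(M) = 2*M*(4 + M) (b(M) = (M + 4)*(M + M) = (4 + M)*(2*M) = 2*M*(4 + M))
((-5 + 2)*R)*b(7) = ((-5 + 2)*(-⅕))*(2*7*(4 + 7)) = (-3*(-⅕))*(2*7*11) = (⅗)*154 = 462/5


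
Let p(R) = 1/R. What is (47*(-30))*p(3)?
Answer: -470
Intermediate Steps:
(47*(-30))*p(3) = (47*(-30))/3 = -1410*⅓ = -470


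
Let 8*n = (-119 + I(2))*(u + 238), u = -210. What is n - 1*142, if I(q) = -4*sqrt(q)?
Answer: -1117/2 - 14*sqrt(2) ≈ -578.30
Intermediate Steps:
n = -833/2 - 14*sqrt(2) (n = ((-119 - 4*sqrt(2))*(-210 + 238))/8 = ((-119 - 4*sqrt(2))*28)/8 = (-3332 - 112*sqrt(2))/8 = -833/2 - 14*sqrt(2) ≈ -436.30)
n - 1*142 = (-833/2 - 14*sqrt(2)) - 1*142 = (-833/2 - 14*sqrt(2)) - 142 = -1117/2 - 14*sqrt(2)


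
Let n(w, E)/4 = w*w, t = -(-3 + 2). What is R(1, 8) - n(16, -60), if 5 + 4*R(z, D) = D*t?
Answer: -4093/4 ≈ -1023.3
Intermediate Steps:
t = 1 (t = -1*(-1) = 1)
n(w, E) = 4*w² (n(w, E) = 4*(w*w) = 4*w²)
R(z, D) = -5/4 + D/4 (R(z, D) = -5/4 + (D*1)/4 = -5/4 + D/4)
R(1, 8) - n(16, -60) = (-5/4 + (¼)*8) - 4*16² = (-5/4 + 2) - 4*256 = ¾ - 1*1024 = ¾ - 1024 = -4093/4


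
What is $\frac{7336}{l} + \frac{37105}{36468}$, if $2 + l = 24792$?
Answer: $\frac{593681099}{452020860} \approx 1.3134$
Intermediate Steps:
$l = 24790$ ($l = -2 + 24792 = 24790$)
$\frac{7336}{l} + \frac{37105}{36468} = \frac{7336}{24790} + \frac{37105}{36468} = 7336 \cdot \frac{1}{24790} + 37105 \cdot \frac{1}{36468} = \frac{3668}{12395} + \frac{37105}{36468} = \frac{593681099}{452020860}$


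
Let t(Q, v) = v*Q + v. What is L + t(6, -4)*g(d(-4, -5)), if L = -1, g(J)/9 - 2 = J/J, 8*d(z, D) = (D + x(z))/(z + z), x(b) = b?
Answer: -757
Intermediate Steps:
d(z, D) = (D + z)/(16*z) (d(z, D) = ((D + z)/(z + z))/8 = ((D + z)/((2*z)))/8 = ((D + z)*(1/(2*z)))/8 = ((D + z)/(2*z))/8 = (D + z)/(16*z))
t(Q, v) = v + Q*v (t(Q, v) = Q*v + v = v + Q*v)
g(J) = 27 (g(J) = 18 + 9*(J/J) = 18 + 9*1 = 18 + 9 = 27)
L + t(6, -4)*g(d(-4, -5)) = -1 - 4*(1 + 6)*27 = -1 - 4*7*27 = -1 - 28*27 = -1 - 756 = -757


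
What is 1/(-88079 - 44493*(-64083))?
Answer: 1/8495611476 ≈ 1.1771e-10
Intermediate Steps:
1/(-88079 - 44493*(-64083)) = -1/64083/(-132572) = -1/132572*(-1/64083) = 1/8495611476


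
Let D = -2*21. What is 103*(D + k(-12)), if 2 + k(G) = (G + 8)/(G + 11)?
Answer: -4120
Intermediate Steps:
D = -42
k(G) = -2 + (8 + G)/(11 + G) (k(G) = -2 + (G + 8)/(G + 11) = -2 + (8 + G)/(11 + G))
103*(D + k(-12)) = 103*(-42 + (-14 - 1*(-12))/(11 - 12)) = 103*(-42 + (-14 + 12)/(-1)) = 103*(-42 - 1*(-2)) = 103*(-42 + 2) = 103*(-40) = -4120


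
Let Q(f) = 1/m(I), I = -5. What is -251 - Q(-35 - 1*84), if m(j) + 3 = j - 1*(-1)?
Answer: -1756/7 ≈ -250.86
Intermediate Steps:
m(j) = -2 + j (m(j) = -3 + (j - 1*(-1)) = -3 + (j + 1) = -3 + (1 + j) = -2 + j)
Q(f) = -⅐ (Q(f) = 1/(-2 - 5) = 1/(-7) = -⅐)
-251 - Q(-35 - 1*84) = -251 - 1*(-⅐) = -251 + ⅐ = -1756/7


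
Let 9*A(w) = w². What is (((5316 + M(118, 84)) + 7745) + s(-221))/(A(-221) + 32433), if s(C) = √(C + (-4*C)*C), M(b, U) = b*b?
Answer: 242865/340738 + 9*I*√195585/340738 ≈ 0.71276 + 0.011681*I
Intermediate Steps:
M(b, U) = b²
A(w) = w²/9
s(C) = √(C - 4*C²)
(((5316 + M(118, 84)) + 7745) + s(-221))/(A(-221) + 32433) = (((5316 + 118²) + 7745) + √(-221*(1 - 4*(-221))))/((⅑)*(-221)² + 32433) = (((5316 + 13924) + 7745) + √(-221*(1 + 884)))/((⅑)*48841 + 32433) = ((19240 + 7745) + √(-221*885))/(48841/9 + 32433) = (26985 + √(-195585))/(340738/9) = (26985 + I*√195585)*(9/340738) = 242865/340738 + 9*I*√195585/340738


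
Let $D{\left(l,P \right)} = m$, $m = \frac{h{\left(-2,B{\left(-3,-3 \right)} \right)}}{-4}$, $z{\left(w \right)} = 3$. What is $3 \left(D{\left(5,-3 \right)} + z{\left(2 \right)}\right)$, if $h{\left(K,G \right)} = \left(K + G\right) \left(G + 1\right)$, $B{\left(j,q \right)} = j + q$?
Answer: $-21$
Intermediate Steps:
$h{\left(K,G \right)} = \left(1 + G\right) \left(G + K\right)$ ($h{\left(K,G \right)} = \left(G + K\right) \left(1 + G\right) = \left(1 + G\right) \left(G + K\right)$)
$m = -10$ ($m = \frac{\left(-3 - 3\right) - 2 + \left(-3 - 3\right)^{2} + \left(-3 - 3\right) \left(-2\right)}{-4} = \left(-6 - 2 + \left(-6\right)^{2} - -12\right) \left(- \frac{1}{4}\right) = \left(-6 - 2 + 36 + 12\right) \left(- \frac{1}{4}\right) = 40 \left(- \frac{1}{4}\right) = -10$)
$D{\left(l,P \right)} = -10$
$3 \left(D{\left(5,-3 \right)} + z{\left(2 \right)}\right) = 3 \left(-10 + 3\right) = 3 \left(-7\right) = -21$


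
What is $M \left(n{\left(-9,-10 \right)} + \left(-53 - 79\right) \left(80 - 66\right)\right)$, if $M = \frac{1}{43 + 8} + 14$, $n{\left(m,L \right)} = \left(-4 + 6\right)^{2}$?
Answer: $- \frac{1318460}{51} \approx -25852.0$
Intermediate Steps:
$n{\left(m,L \right)} = 4$ ($n{\left(m,L \right)} = 2^{2} = 4$)
$M = \frac{715}{51}$ ($M = \frac{1}{51} + 14 = \frac{715}{51} \approx 14.02$)
$M \left(n{\left(-9,-10 \right)} + \left(-53 - 79\right) \left(80 - 66\right)\right) = \frac{715 \left(4 + \left(-53 - 79\right) \left(80 - 66\right)\right)}{51} = \frac{715 \left(4 - 1848\right)}{51} = \frac{715}{51} \left(-1844\right) = - \frac{1318460}{51}$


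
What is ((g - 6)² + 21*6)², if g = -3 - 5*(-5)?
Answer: 145924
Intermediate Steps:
g = 22 (g = -3 + 25 = 22)
((g - 6)² + 21*6)² = ((22 - 6)² + 21*6)² = (16² + 126)² = (256 + 126)² = 382² = 145924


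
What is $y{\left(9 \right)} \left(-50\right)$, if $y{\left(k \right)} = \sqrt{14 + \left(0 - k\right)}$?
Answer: $- 50 \sqrt{5} \approx -111.8$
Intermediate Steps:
$y{\left(k \right)} = \sqrt{14 - k}$
$y{\left(9 \right)} \left(-50\right) = \sqrt{14 - 9} \left(-50\right) = \sqrt{5} \left(-50\right) = - 50 \sqrt{5}$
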